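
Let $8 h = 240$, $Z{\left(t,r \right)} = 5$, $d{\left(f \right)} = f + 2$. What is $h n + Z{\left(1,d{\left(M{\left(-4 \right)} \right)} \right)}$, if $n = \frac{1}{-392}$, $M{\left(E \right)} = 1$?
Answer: $\frac{965}{196} \approx 4.9235$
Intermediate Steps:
$d{\left(f \right)} = 2 + f$
$h = 30$ ($h = \frac{1}{8} \cdot 240 = 30$)
$n = - \frac{1}{392} \approx -0.002551$
$h n + Z{\left(1,d{\left(M{\left(-4 \right)} \right)} \right)} = 30 \left(- \frac{1}{392}\right) + 5 = - \frac{15}{196} + 5 = \frac{965}{196}$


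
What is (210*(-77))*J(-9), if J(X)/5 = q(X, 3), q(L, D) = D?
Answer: -242550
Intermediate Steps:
J(X) = 15 (J(X) = 5*3 = 15)
(210*(-77))*J(-9) = (210*(-77))*15 = -16170*15 = -242550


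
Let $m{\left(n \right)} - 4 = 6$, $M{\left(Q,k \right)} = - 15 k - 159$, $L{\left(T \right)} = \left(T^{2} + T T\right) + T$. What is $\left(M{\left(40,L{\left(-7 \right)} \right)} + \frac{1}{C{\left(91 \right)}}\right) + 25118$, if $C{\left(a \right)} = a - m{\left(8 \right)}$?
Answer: $\frac{1911115}{81} \approx 23594.0$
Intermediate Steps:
$L{\left(T \right)} = T + 2 T^{2}$ ($L{\left(T \right)} = \left(T^{2} + T^{2}\right) + T = 2 T^{2} + T = T + 2 T^{2}$)
$M{\left(Q,k \right)} = -159 - 15 k$
$m{\left(n \right)} = 10$ ($m{\left(n \right)} = 4 + 6 = 10$)
$C{\left(a \right)} = -10 + a$ ($C{\left(a \right)} = a - 10 = -10 + a$)
$\left(M{\left(40,L{\left(-7 \right)} \right)} + \frac{1}{C{\left(91 \right)}}\right) + 25118 = \left(\left(-159 - 15 \left(- 7 \left(1 + 2 \left(-7\right)\right)\right)\right) + \frac{1}{-10 + 91}\right) + 25118 = \left(\left(-159 - 15 \left(- 7 \left(1 - 14\right)\right)\right) + \frac{1}{81}\right) + 25118 = \left(\left(-159 - 15 \left(\left(-7\right) \left(-13\right)\right)\right) + \frac{1}{81}\right) + 25118 = \left(\left(-159 - 1365\right) + \frac{1}{81}\right) + 25118 = \left(-1524 + \frac{1}{81}\right) + 25118 = - \frac{123443}{81} + 25118 = \frac{1911115}{81}$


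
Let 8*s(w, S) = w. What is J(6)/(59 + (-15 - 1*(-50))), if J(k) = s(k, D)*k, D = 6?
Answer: 9/188 ≈ 0.047872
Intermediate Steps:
s(w, S) = w/8
J(k) = k²/8 (J(k) = (k/8)*k = k²/8)
J(6)/(59 + (-15 - 1*(-50))) = ((⅛)*6²)/(59 + (-15 - 1*(-50))) = ((⅛)*36)/(59 + (-15 + 50)) = (9/2)/(59 + 35) = (9/2)/94 = (1/94)*(9/2) = 9/188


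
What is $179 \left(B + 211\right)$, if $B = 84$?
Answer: $52805$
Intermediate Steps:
$179 \left(B + 211\right) = 179 \left(84 + 211\right) = 179 \cdot 295 = 52805$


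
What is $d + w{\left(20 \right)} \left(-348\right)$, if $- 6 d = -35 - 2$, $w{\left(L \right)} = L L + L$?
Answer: $- \frac{876923}{6} \approx -1.4615 \cdot 10^{5}$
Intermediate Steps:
$w{\left(L \right)} = L + L^{2}$ ($w{\left(L \right)} = L^{2} + L = L + L^{2}$)
$d = \frac{37}{6}$ ($d = - \frac{-35 - 2}{6} = \left(- \frac{1}{6}\right) \left(-37\right) = \frac{37}{6} \approx 6.1667$)
$d + w{\left(20 \right)} \left(-348\right) = \frac{37}{6} + 20 \left(1 + 20\right) \left(-348\right) = \frac{37}{6} + 20 \cdot 21 \left(-348\right) = \frac{37}{6} + 420 \left(-348\right) = \frac{37}{6} - 146160 = - \frac{876923}{6}$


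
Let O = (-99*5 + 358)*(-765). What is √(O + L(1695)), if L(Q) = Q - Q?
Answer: 3*√11645 ≈ 323.74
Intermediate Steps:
L(Q) = 0
O = 104805 (O = (-495 + 358)*(-765) = -137*(-765) = 104805)
√(O + L(1695)) = √(104805 + 0) = √104805 = 3*√11645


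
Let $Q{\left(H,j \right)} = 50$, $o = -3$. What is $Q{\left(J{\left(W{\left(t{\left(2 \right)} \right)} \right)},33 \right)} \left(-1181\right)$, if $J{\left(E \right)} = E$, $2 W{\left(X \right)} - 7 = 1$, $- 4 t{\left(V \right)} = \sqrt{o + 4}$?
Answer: $-59050$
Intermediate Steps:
$t{\left(V \right)} = - \frac{1}{4}$ ($t{\left(V \right)} = - \frac{\sqrt{-3 + 4}}{4} = - \frac{\sqrt{1}}{4} = \left(- \frac{1}{4}\right) 1 = - \frac{1}{4}$)
$W{\left(X \right)} = 4$ ($W{\left(X \right)} = \frac{7}{2} + \frac{1}{2} \cdot 1 = \frac{7}{2} + \frac{1}{2} = 4$)
$Q{\left(J{\left(W{\left(t{\left(2 \right)} \right)} \right)},33 \right)} \left(-1181\right) = 50 \left(-1181\right) = -59050$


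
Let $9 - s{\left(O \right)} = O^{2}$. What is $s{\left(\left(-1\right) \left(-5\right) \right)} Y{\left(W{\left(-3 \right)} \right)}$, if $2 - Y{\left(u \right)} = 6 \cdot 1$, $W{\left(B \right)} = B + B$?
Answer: $64$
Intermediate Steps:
$W{\left(B \right)} = 2 B$
$Y{\left(u \right)} = -4$ ($Y{\left(u \right)} = 2 - 6 \cdot 1 = 2 - 6 = -4$)
$s{\left(O \right)} = 9 - O^{2}$
$s{\left(\left(-1\right) \left(-5\right) \right)} Y{\left(W{\left(-3 \right)} \right)} = \left(9 - \left(\left(-1\right) \left(-5\right)\right)^{2}\right) \left(-4\right) = \left(9 - 5^{2}\right) \left(-4\right) = \left(9 - 25\right) \left(-4\right) = \left(-16\right) \left(-4\right) = 64$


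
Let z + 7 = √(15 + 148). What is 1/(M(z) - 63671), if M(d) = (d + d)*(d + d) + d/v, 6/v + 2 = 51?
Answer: -377281/23721254469 + 287*√163/23721254469 ≈ -1.5750e-5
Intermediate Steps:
v = 6/49 (v = 6/(-2 + 51) = 6/49 ≈ 0.12245)
z = -7 + √163 (z = -7 + √(15 + 148) = -7 + √163 ≈ 5.7671)
M(d) = 4*d² + 49*d/6 (M(d) = (d + d)*(d + d) + d/(6/49) = (2*d)*(2*d) + d*(49/6) = 4*d² + 49*d/6)
1/(M(z) - 63671) = 1/((-7 + √163)*(49 + 24*(-7 + √163))/6 - 63671) = 1/((-7 + √163)*(49 + (-168 + 24*√163))/6 - 63671) = 1/((-7 + √163)*(-119 + 24*√163)/6 - 63671) = 1/((-119 + 24*√163)*(-7 + √163)/6 - 63671) = 1/(-63671 + (-119 + 24*√163)*(-7 + √163)/6)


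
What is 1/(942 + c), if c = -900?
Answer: 1/42 ≈ 0.023810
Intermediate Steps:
1/(942 + c) = 1/(942 - 900) = 1/42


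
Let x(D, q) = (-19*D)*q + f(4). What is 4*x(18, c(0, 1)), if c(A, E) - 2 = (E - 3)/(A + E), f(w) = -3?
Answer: -12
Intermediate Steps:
c(A, E) = 2 + (-3 + E)/(A + E) (c(A, E) = 2 + (E - 3)/(A + E) = 2 + (-3 + E)/(A + E))
x(D, q) = -3 - 19*D*q (x(D, q) = (-19*D)*q - 3 = -19*D*q - 3 = -3 - 19*D*q)
4*x(18, c(0, 1)) = 4*(-3 - 19*18*(-3 + 2*0 + 3*1)/(0 + 1)) = 4*(-3 - 19*18*(-3 + 0 + 3)/1) = 4*(-3 - 19*18*1*0) = 4*(-3 - 19*18*0) = 4*(-3 + 0) = 4*(-3) = -12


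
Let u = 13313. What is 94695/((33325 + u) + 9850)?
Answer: 94695/56488 ≈ 1.6764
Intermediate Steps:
94695/((33325 + u) + 9850) = 94695/((33325 + 13313) + 9850) = 94695/(46638 + 9850) = 94695/56488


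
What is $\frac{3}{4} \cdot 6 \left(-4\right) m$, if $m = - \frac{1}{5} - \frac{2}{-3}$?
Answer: $- \frac{42}{5} \approx -8.4$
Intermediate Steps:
$m = \frac{7}{15}$ ($m = \left(-1\right) \frac{1}{5} - - \frac{2}{3} = - \frac{1}{5} + \frac{2}{3} = \frac{7}{15} \approx 0.46667$)
$\frac{3}{4} \cdot 6 \left(-4\right) m = \frac{3}{4} \cdot 6 \left(-4\right) \frac{7}{15} = \frac{9}{2} \left(-4\right) \frac{7}{15} = \left(-18\right) \frac{7}{15} = - \frac{42}{5}$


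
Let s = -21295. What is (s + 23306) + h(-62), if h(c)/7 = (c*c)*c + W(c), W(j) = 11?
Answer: -1666208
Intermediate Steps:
h(c) = 77 + 7*c³ (h(c) = 7*((c*c)*c + 11) = 7*(c²*c + 11) = 7*(c³ + 11) = 7*(11 + c³) = 77 + 7*c³)
(s + 23306) + h(-62) = (-21295 + 23306) + (77 + 7*(-62)³) = 2011 + (77 + 7*(-238328)) = 2011 + (77 - 1668296) = 2011 - 1668219 = -1666208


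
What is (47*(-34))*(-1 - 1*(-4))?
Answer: -4794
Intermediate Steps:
(47*(-34))*(-1 - 1*(-4)) = -1598*(-1 + 4) = -1598*3 = -4794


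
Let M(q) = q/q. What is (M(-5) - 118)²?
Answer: 13689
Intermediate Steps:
M(q) = 1
(M(-5) - 118)² = (1 - 118)² = (-117)² = 13689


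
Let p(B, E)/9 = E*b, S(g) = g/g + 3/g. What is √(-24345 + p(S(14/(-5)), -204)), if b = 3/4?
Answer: 3*I*√2858 ≈ 160.38*I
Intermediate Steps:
b = ¾ (b = 3*(¼) = ¾ ≈ 0.75000)
S(g) = 1 + 3/g
p(B, E) = 27*E/4 (p(B, E) = 9*(E*(¾)) = 9*(3*E/4) = 27*E/4)
√(-24345 + p(S(14/(-5)), -204)) = √(-24345 + (27/4)*(-204)) = √(-24345 - 1377) = √(-25722) = 3*I*√2858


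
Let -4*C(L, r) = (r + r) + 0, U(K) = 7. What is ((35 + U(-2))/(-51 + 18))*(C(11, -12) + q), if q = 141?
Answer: -2058/11 ≈ -187.09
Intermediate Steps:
C(L, r) = -r/2 (C(L, r) = -((r + r) + 0)/4 = -(2*r + 0)/4 = -r/2)
((35 + U(-2))/(-51 + 18))*(C(11, -12) + q) = ((35 + 7)/(-51 + 18))*(-1/2*(-12) + 141) = (42/(-33))*(6 + 141) = (42*(-1/33))*147 = -14/11*147 = -2058/11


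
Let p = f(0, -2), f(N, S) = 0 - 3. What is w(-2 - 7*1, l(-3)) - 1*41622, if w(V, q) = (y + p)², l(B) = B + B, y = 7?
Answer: -41606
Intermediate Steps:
f(N, S) = -3
p = -3
l(B) = 2*B
w(V, q) = 16 (w(V, q) = (7 - 3)² = 4² = 16)
w(-2 - 7*1, l(-3)) - 1*41622 = 16 - 1*41622 = 16 - 41622 = -41606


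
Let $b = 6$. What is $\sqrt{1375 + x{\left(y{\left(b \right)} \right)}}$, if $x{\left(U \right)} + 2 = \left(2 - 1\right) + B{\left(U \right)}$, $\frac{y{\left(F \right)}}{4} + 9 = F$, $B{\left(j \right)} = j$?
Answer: $\sqrt{1362} \approx 36.905$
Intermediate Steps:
$y{\left(F \right)} = -36 + 4 F$
$x{\left(U \right)} = -1 + U$ ($x{\left(U \right)} = -2 + \left(\left(2 - 1\right) + U\right) = -2 + \left(1 + U\right) = -1 + U$)
$\sqrt{1375 + x{\left(y{\left(b \right)} \right)}} = \sqrt{1375 + \left(-1 + \left(-36 + 4 \cdot 6\right)\right)} = \sqrt{1375 + \left(-1 + \left(-36 + 24\right)\right)} = \sqrt{1375 - 13} = \sqrt{1362}$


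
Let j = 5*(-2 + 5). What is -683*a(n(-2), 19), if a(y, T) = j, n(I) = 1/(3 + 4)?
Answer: -10245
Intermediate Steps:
j = 15 (j = 5*3 = 15)
n(I) = ⅐ (n(I) = 1/7 = ⅐)
a(y, T) = 15
-683*a(n(-2), 19) = -683*15 = -10245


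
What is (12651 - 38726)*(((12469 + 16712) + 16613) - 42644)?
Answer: -82136250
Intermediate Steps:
(12651 - 38726)*(((12469 + 16712) + 16613) - 42644) = -26075*((29181 + 16613) - 42644) = -26075*(45794 - 42644) = -26075*3150 = -82136250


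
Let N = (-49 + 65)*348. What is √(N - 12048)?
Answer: 36*I*√5 ≈ 80.498*I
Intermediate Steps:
N = 5568 (N = 16*348 = 5568)
√(N - 12048) = √(5568 - 12048) = √(-6480) = 36*I*√5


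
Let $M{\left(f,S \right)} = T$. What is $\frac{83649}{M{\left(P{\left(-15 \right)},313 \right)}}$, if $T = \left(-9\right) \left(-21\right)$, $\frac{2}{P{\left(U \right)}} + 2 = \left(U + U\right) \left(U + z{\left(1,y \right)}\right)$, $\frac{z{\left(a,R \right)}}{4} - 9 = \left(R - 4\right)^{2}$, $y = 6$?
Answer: $\frac{27883}{63} \approx 442.59$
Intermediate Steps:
$z{\left(a,R \right)} = 36 + 4 \left(-4 + R\right)^{2}$ ($z{\left(a,R \right)} = 36 + 4 \left(R - 4\right)^{2} = 36 + 4 \left(-4 + R\right)^{2}$)
$P{\left(U \right)} = \frac{2}{-2 + 2 U \left(52 + U\right)}$ ($P{\left(U \right)} = \frac{2}{-2 + \left(U + U\right) \left(U + \left(36 + 4 \left(-4 + 6\right)^{2}\right)\right)} = \frac{2}{-2 + 2 U \left(U + \left(36 + 4 \cdot 2^{2}\right)\right)} = \frac{2}{-2 + 2 U \left(U + \left(36 + 4 \cdot 4\right)\right)} = \frac{2}{-2 + 2 U \left(U + \left(36 + 16\right)\right)} = \frac{2}{-2 + 2 U \left(U + 52\right)} = \frac{2}{-2 + 2 U \left(52 + U\right)}$)
$T = 189$
$M{\left(f,S \right)} = 189$
$\frac{83649}{M{\left(P{\left(-15 \right)},313 \right)}} = \frac{83649}{189} = 83649 \cdot \frac{1}{189} = \frac{27883}{63}$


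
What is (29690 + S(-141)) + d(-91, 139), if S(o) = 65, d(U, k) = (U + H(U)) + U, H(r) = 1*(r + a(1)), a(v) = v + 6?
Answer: 29489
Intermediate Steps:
a(v) = 6 + v
H(r) = 7 + r (H(r) = 1*(r + (6 + 1)) = 1*(r + 7) = 1*(7 + r) = 7 + r)
d(U, k) = 7 + 3*U (d(U, k) = (U + (7 + U)) + U = (7 + 2*U) + U = 7 + 3*U)
(29690 + S(-141)) + d(-91, 139) = (29690 + 65) + (7 + 3*(-91)) = 29755 + (7 - 273) = 29755 - 266 = 29489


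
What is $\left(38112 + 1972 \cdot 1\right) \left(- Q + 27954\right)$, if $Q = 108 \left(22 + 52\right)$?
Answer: $800156808$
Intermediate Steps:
$Q = 7992$ ($Q = 108 \cdot 74 = 7992$)
$\left(38112 + 1972 \cdot 1\right) \left(- Q + 27954\right) = \left(38112 + 1972 \cdot 1\right) \left(\left(-1\right) 7992 + 27954\right) = \left(38112 + 1972\right) \left(-7992 + 27954\right) = 40084 \cdot 19962 = 800156808$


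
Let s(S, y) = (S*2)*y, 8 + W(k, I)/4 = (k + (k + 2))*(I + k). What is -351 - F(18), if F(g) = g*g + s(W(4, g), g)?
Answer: -31203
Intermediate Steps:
W(k, I) = -32 + 4*(2 + 2*k)*(I + k) (W(k, I) = -32 + 4*((k + (k + 2))*(I + k)) = -32 + 4*((k + (2 + k))*(I + k)) = -32 + 4*((2 + 2*k)*(I + k)) = -32 + 4*(2 + 2*k)*(I + k))
s(S, y) = 2*S*y (s(S, y) = (2*S)*y = 2*S*y)
F(g) = g² + 2*g*(128 + 40*g) (F(g) = g*g + 2*(-32 + 8*g + 8*4 + 8*4² + 8*g*4)*g = g² + 2*(-32 + 8*g + 32 + 8*16 + 32*g)*g = g² + 2*(-32 + 8*g + 32 + 128 + 32*g)*g = g² + 2*(128 + 40*g)*g = g² + 2*g*(128 + 40*g))
-351 - F(18) = -351 - 18*(256 + 81*18) = -351 - 18*(256 + 1458) = -351 - 18*1714 = -351 - 1*30852 = -351 - 30852 = -31203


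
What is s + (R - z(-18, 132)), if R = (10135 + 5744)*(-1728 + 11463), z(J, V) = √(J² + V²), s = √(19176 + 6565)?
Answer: 154582065 + √25741 - 6*√493 ≈ 1.5458e+8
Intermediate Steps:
s = √25741 ≈ 160.44
R = 154582065 (R = 15879*9735 = 154582065)
s + (R - z(-18, 132)) = √25741 + (154582065 - √((-18)² + 132²)) = √25741 + (154582065 - √(324 + 17424)) = √25741 + (154582065 - √17748) = √25741 + (154582065 - 6*√493) = 154582065 + √25741 - 6*√493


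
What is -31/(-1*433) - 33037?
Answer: -14304990/433 ≈ -33037.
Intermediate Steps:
-31/(-1*433) - 33037 = -31/(-433) - 33037 = -1/433*(-31) - 33037 = 31/433 - 33037 = -14304990/433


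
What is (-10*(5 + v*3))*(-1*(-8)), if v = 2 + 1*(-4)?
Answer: 80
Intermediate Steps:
v = -2 (v = 2 - 4 = -2)
(-10*(5 + v*3))*(-1*(-8)) = (-10*(5 - 2*3))*(-1*(-8)) = -10*(5 - 6)*8 = -10*(-1)*8 = 10*8 = 80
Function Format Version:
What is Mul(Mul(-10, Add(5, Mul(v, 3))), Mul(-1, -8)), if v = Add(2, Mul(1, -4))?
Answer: 80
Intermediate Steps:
v = -2 (v = Add(2, -4) = -2)
Mul(Mul(-10, Add(5, Mul(v, 3))), Mul(-1, -8)) = Mul(Mul(-10, Add(5, Mul(-2, 3))), Mul(-1, -8)) = Mul(Mul(-10, Add(5, -6)), 8) = Mul(Mul(-10, -1), 8) = Mul(10, 8) = 80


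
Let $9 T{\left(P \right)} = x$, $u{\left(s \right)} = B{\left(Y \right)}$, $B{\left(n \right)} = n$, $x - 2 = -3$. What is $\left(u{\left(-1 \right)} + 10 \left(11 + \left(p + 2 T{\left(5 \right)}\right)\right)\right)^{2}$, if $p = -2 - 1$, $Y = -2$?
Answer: $\frac{465124}{81} \approx 5742.3$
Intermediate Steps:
$x = -1$ ($x = 2 - 3 = -1$)
$u{\left(s \right)} = -2$
$T{\left(P \right)} = - \frac{1}{9}$ ($T{\left(P \right)} = \frac{1}{9} \left(-1\right) = - \frac{1}{9}$)
$p = -3$
$\left(u{\left(-1 \right)} + 10 \left(11 + \left(p + 2 T{\left(5 \right)}\right)\right)\right)^{2} = \left(-2 + 10 \left(11 + \left(-3 + 2 \left(- \frac{1}{9}\right)\right)\right)\right)^{2} = \left(-2 + 10 \left(11 - \frac{29}{9}\right)\right)^{2} = \left(-2 + 10 \cdot \frac{70}{9}\right)^{2} = \left(-2 + \frac{700}{9}\right)^{2} = \left(\frac{682}{9}\right)^{2} = \frac{465124}{81}$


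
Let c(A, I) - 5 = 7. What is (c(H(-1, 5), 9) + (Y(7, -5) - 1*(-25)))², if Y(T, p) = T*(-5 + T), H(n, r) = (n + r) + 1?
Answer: 2601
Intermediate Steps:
H(n, r) = 1 + n + r
c(A, I) = 12 (c(A, I) = 5 + 7 = 12)
(c(H(-1, 5), 9) + (Y(7, -5) - 1*(-25)))² = (12 + (7*(-5 + 7) - 1*(-25)))² = (12 + (7*2 + 25))² = (12 + (14 + 25))² = (12 + 39)² = 51² = 2601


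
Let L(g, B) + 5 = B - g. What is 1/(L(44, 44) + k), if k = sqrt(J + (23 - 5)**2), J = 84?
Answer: 5/383 + 2*sqrt(102)/383 ≈ 0.065794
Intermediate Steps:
L(g, B) = -5 + B - g (L(g, B) = -5 + (B - g) = -5 + B - g)
k = 2*sqrt(102) (k = sqrt(84 + (23 - 5)**2) = sqrt(84 + 18**2) = sqrt(84 + 324) = sqrt(408) = 2*sqrt(102) ≈ 20.199)
1/(L(44, 44) + k) = 1/((-5 + 44 - 1*44) + 2*sqrt(102)) = 1/((-5 + 44 - 44) + 2*sqrt(102)) = 1/(-5 + 2*sqrt(102))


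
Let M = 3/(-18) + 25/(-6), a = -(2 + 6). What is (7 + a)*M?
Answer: 13/3 ≈ 4.3333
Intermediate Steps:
a = -8 (a = -1*8 = -8)
M = -13/3 (M = 3*(-1/18) + 25*(-⅙) = -⅙ - 25/6 = -13/3 ≈ -4.3333)
(7 + a)*M = (7 - 8)*(-13/3) = -1*(-13/3) = 13/3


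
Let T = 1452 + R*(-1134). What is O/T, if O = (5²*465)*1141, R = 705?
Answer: -4421375/266006 ≈ -16.621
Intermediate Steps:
T = -798018 (T = 1452 + 705*(-1134) = 1452 - 799470 = -798018)
O = 13264125 (O = (25*465)*1141 = 11625*1141 = 13264125)
O/T = 13264125/(-798018) = 13264125*(-1/798018) = -4421375/266006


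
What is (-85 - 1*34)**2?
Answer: 14161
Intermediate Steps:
(-85 - 1*34)**2 = (-85 - 34)**2 = (-119)**2 = 14161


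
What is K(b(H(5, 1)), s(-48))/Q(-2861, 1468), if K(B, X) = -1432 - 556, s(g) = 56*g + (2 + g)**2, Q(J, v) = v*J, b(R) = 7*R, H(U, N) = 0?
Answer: 497/1049987 ≈ 0.00047334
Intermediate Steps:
Q(J, v) = J*v
s(g) = (2 + g)**2 + 56*g
K(B, X) = -1988
K(b(H(5, 1)), s(-48))/Q(-2861, 1468) = -1988/((-2861*1468)) = -1988/(-4199948) = -1988*(-1/4199948) = 497/1049987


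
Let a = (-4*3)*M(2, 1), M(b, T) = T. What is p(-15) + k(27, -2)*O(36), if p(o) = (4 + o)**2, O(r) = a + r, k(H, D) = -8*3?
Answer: -455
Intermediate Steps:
a = -12 (a = -4*3*1 = -12*1 = -12)
k(H, D) = -24
O(r) = -12 + r
p(-15) + k(27, -2)*O(36) = (4 - 15)**2 - 24*(-12 + 36) = (-11)**2 - 24*24 = 121 - 576 = -455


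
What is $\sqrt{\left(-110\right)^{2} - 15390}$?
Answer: $i \sqrt{3290} \approx 57.359 i$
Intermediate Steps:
$\sqrt{\left(-110\right)^{2} - 15390} = \sqrt{12100 - 15390} = \sqrt{-3290} = i \sqrt{3290}$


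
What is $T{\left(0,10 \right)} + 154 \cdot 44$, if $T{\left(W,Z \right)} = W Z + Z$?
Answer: $6786$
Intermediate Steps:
$T{\left(W,Z \right)} = Z + W Z$
$T{\left(0,10 \right)} + 154 \cdot 44 = 10 \left(1 + 0\right) + 154 \cdot 44 = 10 \cdot 1 + 6776 = 10 + 6776 = 6786$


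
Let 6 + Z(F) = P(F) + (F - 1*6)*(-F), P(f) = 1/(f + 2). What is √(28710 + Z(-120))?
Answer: √189143498/118 ≈ 116.55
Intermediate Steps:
P(f) = 1/(2 + f)
Z(F) = -6 + 1/(2 + F) - F*(-6 + F) (Z(F) = -6 + (1/(2 + F) + (F - 1*6)*(-F)) = -6 + (1/(2 + F) + (F - 6)*(-F)) = -6 + (1/(2 + F) + (-6 + F)*(-F)) = -6 + (1/(2 + F) - F*(-6 + F)) = -6 + 1/(2 + F) - F*(-6 + F))
√(28710 + Z(-120)) = √(28710 + (1 + (2 - 120)*(-6 - 1*(-120)² + 6*(-120)))/(2 - 120)) = √(28710 + (1 - 118*(-6 - 1*14400 - 720))/(-118)) = √(28710 - (1 - 118*(-6 - 14400 - 720))/118) = √(28710 - (1 - 118*(-15126))/118) = √(28710 - (1 + 1784868)/118) = √(28710 - 1/118*1784869) = √(28710 - 1784869/118) = √(1602911/118) = √189143498/118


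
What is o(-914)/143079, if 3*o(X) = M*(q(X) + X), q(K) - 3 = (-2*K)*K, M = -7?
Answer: 11701921/429237 ≈ 27.262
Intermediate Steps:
q(K) = 3 - 2*K² (q(K) = 3 + (-2*K)*K = 3 - 2*K²)
o(X) = -7 - 7*X/3 + 14*X²/3 (o(X) = (-7*((3 - 2*X²) + X))/3 = (-7*(3 + X - 2*X²))/3 = (-21 - 7*X + 14*X²)/3 = -7 - 7*X/3 + 14*X²/3)
o(-914)/143079 = (-7 - 7/3*(-914) + (14/3)*(-914)²)/143079 = (-7 + 6398/3 + (14/3)*835396)*(1/143079) = (-7 + 6398/3 + 11695544/3)*(1/143079) = (11701921/3)*(1/143079) = 11701921/429237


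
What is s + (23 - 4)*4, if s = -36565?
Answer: -36489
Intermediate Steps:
s + (23 - 4)*4 = -36565 + (23 - 4)*4 = -36565 + 19*4 = -36565 + 76 = -36489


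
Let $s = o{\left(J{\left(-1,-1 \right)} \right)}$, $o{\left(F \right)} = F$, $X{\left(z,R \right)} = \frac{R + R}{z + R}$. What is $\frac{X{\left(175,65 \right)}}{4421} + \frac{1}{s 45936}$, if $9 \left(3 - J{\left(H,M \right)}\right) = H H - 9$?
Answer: $\frac{303553}{2369302320} \approx 0.00012812$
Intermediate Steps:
$J{\left(H,M \right)} = 4 - \frac{H^{2}}{9}$ ($J{\left(H,M \right)} = 3 - \frac{H H - 9}{9} = 3 - \frac{H^{2} - 9}{9} = 3 - \frac{-9 + H^{2}}{9} = 3 - \left(-1 + \frac{H^{2}}{9}\right) = 4 - \frac{H^{2}}{9}$)
$X{\left(z,R \right)} = \frac{2 R}{R + z}$
$s = \frac{35}{9}$ ($s = 4 - \frac{\left(-1\right)^{2}}{9} = 4 - \frac{1}{9} = \frac{35}{9} \approx 3.8889$)
$\frac{X{\left(175,65 \right)}}{4421} + \frac{1}{s 45936} = \frac{2 \cdot 65 \frac{1}{65 + 175}}{4421} + \frac{1}{\frac{35}{9} \cdot 45936} = 2 \cdot 65 \cdot \frac{1}{240} \cdot \frac{1}{4421} + \frac{9}{35} \cdot \frac{1}{45936} = 2 \cdot 65 \cdot \frac{1}{240} \cdot \frac{1}{4421} + \frac{1}{178640} = \frac{13}{24} \cdot \frac{1}{4421} + \frac{1}{178640} = \frac{13}{106104} + \frac{1}{178640} = \frac{303553}{2369302320}$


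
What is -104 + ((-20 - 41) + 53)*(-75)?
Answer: 496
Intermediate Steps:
-104 + ((-20 - 41) + 53)*(-75) = -104 + (-61 + 53)*(-75) = -104 - 8*(-75) = -104 + 600 = 496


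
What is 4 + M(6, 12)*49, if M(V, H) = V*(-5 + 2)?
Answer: -878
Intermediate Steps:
M(V, H) = -3*V (M(V, H) = V*(-3) = -3*V)
4 + M(6, 12)*49 = 4 - 3*6*49 = 4 - 18*49 = 4 - 882 = -878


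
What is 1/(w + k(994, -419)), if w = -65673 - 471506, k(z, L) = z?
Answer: -1/536185 ≈ -1.8650e-6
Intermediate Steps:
w = -537179
1/(w + k(994, -419)) = 1/(-537179 + 994) = 1/(-536185) = -1/536185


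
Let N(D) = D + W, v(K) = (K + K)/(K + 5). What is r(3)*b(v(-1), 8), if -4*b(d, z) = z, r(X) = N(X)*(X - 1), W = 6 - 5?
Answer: -16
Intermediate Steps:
W = 1
v(K) = 2*K/(5 + K) (v(K) = (2*K)/(5 + K) = 2*K/(5 + K))
N(D) = 1 + D (N(D) = D + 1 = 1 + D)
r(X) = (1 + X)*(-1 + X) (r(X) = (1 + X)*(X - 1) = (1 + X)*(-1 + X))
b(d, z) = -z/4
r(3)*b(v(-1), 8) = (-1 + 3**2)*(-1/4*8) = (-1 + 9)*(-2) = 8*(-2) = -16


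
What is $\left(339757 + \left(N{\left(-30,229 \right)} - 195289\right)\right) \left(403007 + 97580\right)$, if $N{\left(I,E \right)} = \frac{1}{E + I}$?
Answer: $\frac{14391442241071}{199} \approx 7.2319 \cdot 10^{10}$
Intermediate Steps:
$\left(339757 + \left(N{\left(-30,229 \right)} - 195289\right)\right) \left(403007 + 97580\right) = \left(339757 - \left(195289 - \frac{1}{229 - 30}\right)\right) \left(403007 + 97580\right) = \left(339757 - \left(195289 - \frac{1}{199}\right)\right) 500587 = \left(339757 + \left(\frac{1}{199} - 195289\right)\right) 500587 = \left(339757 - \frac{38862510}{199}\right) 500587 = \frac{28749133}{199} \cdot 500587 = \frac{14391442241071}{199}$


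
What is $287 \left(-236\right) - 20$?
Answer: $-67752$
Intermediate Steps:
$287 \left(-236\right) - 20 = -67732 - 20 = -67752$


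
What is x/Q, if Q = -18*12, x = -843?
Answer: 281/72 ≈ 3.9028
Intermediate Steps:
Q = -216
x/Q = -843/(-216) = -843*(-1/216) = 281/72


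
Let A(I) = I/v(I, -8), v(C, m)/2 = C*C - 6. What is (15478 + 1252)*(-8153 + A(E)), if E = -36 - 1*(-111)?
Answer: -255476410245/1873 ≈ -1.3640e+8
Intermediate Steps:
E = 75 (E = -36 + 111 = 75)
v(C, m) = -12 + 2*C**2 (v(C, m) = 2*(C*C - 6) = 2*(C**2 - 6) = 2*(-6 + C**2) = -12 + 2*C**2)
A(I) = I/(-12 + 2*I**2)
(15478 + 1252)*(-8153 + A(E)) = (15478 + 1252)*(-8153 + (1/2)*75/(-6 + 75**2)) = 16730*(-8153 + (1/2)*75/(-6 + 5625)) = 16730*(-8153 + (1/2)*75/5619) = 16730*(-8153 + (1/2)*75*(1/5619)) = 16730*(-8153 + 25/3746) = 16730*(-30541113/3746) = -255476410245/1873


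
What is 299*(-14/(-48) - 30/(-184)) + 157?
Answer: 7031/24 ≈ 292.96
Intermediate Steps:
299*(-14/(-48) - 30/(-184)) + 157 = 299*(-14*(-1/48) - 30*(-1/184)) + 157 = 299*(7/24 + 15/92) + 157 = 299*(251/552) + 157 = 3263/24 + 157 = 7031/24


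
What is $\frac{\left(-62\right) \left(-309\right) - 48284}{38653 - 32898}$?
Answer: $- \frac{29126}{5755} \approx -5.061$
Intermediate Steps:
$\frac{\left(-62\right) \left(-309\right) - 48284}{38653 - 32898} = \frac{19158 - 48284}{5755} = \left(-29126\right) \frac{1}{5755} = - \frac{29126}{5755}$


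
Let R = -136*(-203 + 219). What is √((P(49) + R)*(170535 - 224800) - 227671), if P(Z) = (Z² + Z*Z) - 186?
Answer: 11*I*√1096151 ≈ 11517.0*I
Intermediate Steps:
R = -2176 (R = -136*16 = -2176)
P(Z) = -186 + 2*Z² (P(Z) = (Z² + Z²) - 186 = 2*Z² - 186 = -186 + 2*Z²)
√((P(49) + R)*(170535 - 224800) - 227671) = √(((-186 + 2*49²) - 2176)*(170535 - 224800) - 227671) = √(((-186 + 2*2401) - 2176)*(-54265) - 227671) = √(((-186 + 4802) - 2176)*(-54265) - 227671) = √((4616 - 2176)*(-54265) - 227671) = √(2440*(-54265) - 227671) = √(-132406600 - 227671) = √(-132634271) = 11*I*√1096151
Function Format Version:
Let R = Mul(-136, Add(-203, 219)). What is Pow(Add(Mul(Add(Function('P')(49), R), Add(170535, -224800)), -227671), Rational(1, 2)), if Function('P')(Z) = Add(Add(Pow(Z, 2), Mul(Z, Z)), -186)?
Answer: Mul(11, I, Pow(1096151, Rational(1, 2))) ≈ Mul(11517., I)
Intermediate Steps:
R = -2176 (R = Mul(-136, 16) = -2176)
Function('P')(Z) = Add(-186, Mul(2, Pow(Z, 2))) (Function('P')(Z) = Add(Add(Pow(Z, 2), Pow(Z, 2)), -186) = Add(Mul(2, Pow(Z, 2)), -186) = Add(-186, Mul(2, Pow(Z, 2))))
Pow(Add(Mul(Add(Function('P')(49), R), Add(170535, -224800)), -227671), Rational(1, 2)) = Pow(Add(Mul(Add(Add(-186, Mul(2, Pow(49, 2))), -2176), Add(170535, -224800)), -227671), Rational(1, 2)) = Pow(Add(Mul(Add(Add(-186, Mul(2, 2401)), -2176), -54265), -227671), Rational(1, 2)) = Pow(Add(Mul(Add(Add(-186, 4802), -2176), -54265), -227671), Rational(1, 2)) = Pow(Add(Mul(Add(4616, -2176), -54265), -227671), Rational(1, 2)) = Pow(Add(Mul(2440, -54265), -227671), Rational(1, 2)) = Pow(Add(-132406600, -227671), Rational(1, 2)) = Pow(-132634271, Rational(1, 2)) = Mul(11, I, Pow(1096151, Rational(1, 2)))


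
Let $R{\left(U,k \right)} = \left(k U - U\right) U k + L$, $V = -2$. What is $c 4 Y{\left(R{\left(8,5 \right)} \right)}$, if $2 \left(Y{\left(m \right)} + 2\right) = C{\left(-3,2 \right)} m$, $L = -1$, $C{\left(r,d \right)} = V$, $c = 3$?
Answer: $-15372$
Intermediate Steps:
$C{\left(r,d \right)} = -2$
$R{\left(U,k \right)} = -1 + U k \left(- U + U k\right)$ ($R{\left(U,k \right)} = \left(k U - U\right) U k - 1 = \left(U k - U\right) U k - 1 = \left(- U + U k\right) U k - 1 = U \left(- U + U k\right) k - 1 = U k \left(- U + U k\right) - 1 = -1 + U k \left(- U + U k\right)$)
$Y{\left(m \right)} = -2 - m$ ($Y{\left(m \right)} = -2 + \frac{\left(-2\right) m}{2} = -2 - m$)
$c 4 Y{\left(R{\left(8,5 \right)} \right)} = 3 \cdot 4 \left(-2 - \left(-1 + 8^{2} \cdot 5^{2} - 5 \cdot 8^{2}\right)\right) = 12 \left(-2 - \left(-1 + 64 \cdot 25 - 5 \cdot 64\right)\right) = 12 \left(-2 - \left(-1 + 1600 - 320\right)\right) = 12 \left(-2 - 1279\right) = 12 \left(-1281\right) = -15372$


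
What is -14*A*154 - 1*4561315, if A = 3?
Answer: -4567783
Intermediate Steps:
-14*A*154 - 1*4561315 = -14*3*154 - 1*4561315 = -42*154 - 4561315 = -6468 - 4561315 = -4567783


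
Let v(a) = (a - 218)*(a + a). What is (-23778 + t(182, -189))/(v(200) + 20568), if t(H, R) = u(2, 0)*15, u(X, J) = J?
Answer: -3963/2228 ≈ -1.7787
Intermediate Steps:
v(a) = 2*a*(-218 + a) (v(a) = (-218 + a)*(2*a) = 2*a*(-218 + a))
t(H, R) = 0 (t(H, R) = 0*15 = 0)
(-23778 + t(182, -189))/(v(200) + 20568) = (-23778 + 0)/(2*200*(-218 + 200) + 20568) = -23778/(2*200*(-18) + 20568) = -23778/(-7200 + 20568) = -23778/13368 = -23778*1/13368 = -3963/2228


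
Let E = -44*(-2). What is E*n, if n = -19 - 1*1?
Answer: -1760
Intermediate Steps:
n = -20 (n = -19 - 1 = -20)
E = 88
E*n = 88*(-20) = -1760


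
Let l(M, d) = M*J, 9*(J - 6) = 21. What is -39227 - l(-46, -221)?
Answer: -116531/3 ≈ -38844.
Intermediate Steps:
J = 25/3 (J = 6 + (⅑)*21 = 6 + 7/3 = 25/3 ≈ 8.3333)
l(M, d) = 25*M/3 (l(M, d) = M*(25/3) = 25*M/3)
-39227 - l(-46, -221) = -39227 - 25*(-46)/3 = -39227 - 1*(-1150/3) = -39227 + 1150/3 = -116531/3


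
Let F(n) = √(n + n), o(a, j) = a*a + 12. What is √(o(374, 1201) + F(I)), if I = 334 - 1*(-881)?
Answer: √(139888 + 9*√30) ≈ 374.08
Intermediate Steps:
o(a, j) = 12 + a² (o(a, j) = a² + 12 = 12 + a²)
I = 1215 (I = 334 + 881 = 1215)
F(n) = √2*√n (F(n) = √(2*n) = √2*√n)
√(o(374, 1201) + F(I)) = √((12 + 374²) + √2*√1215) = √((12 + 139876) + √2*(9*√15)) = √(139888 + 9*√30)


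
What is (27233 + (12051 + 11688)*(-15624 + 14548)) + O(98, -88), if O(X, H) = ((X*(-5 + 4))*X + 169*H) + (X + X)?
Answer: -25540211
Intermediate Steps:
O(X, H) = -X² + 2*X + 169*H (O(X, H) = ((X*(-1))*X + 169*H) + 2*X = ((-X)*X + 169*H) + 2*X = (-X² + 169*H) + 2*X = -X² + 2*X + 169*H)
(27233 + (12051 + 11688)*(-15624 + 14548)) + O(98, -88) = (27233 + (12051 + 11688)*(-15624 + 14548)) + (-1*98² + 2*98 + 169*(-88)) = (27233 + 23739*(-1076)) + (-1*9604 + 196 - 14872) = (27233 - 25543164) + (-9604 + 196 - 14872) = -25515931 - 24280 = -25540211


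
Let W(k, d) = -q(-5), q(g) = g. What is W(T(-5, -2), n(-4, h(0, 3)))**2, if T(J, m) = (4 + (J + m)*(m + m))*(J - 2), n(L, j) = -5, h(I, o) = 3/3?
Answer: 25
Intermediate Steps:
h(I, o) = 1 (h(I, o) = 3*(1/3) = 1)
T(J, m) = (-2 + J)*(4 + 2*m*(J + m)) (T(J, m) = (4 + (J + m)*(2*m))*(-2 + J) = (4 + 2*m*(J + m))*(-2 + J) = (-2 + J)*(4 + 2*m*(J + m)))
W(k, d) = 5 (W(k, d) = -1*(-5) = 5)
W(T(-5, -2), n(-4, h(0, 3)))**2 = 5**2 = 25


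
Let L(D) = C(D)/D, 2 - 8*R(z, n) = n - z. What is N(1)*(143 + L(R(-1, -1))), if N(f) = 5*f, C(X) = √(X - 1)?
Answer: 715 + 10*I*√3 ≈ 715.0 + 17.32*I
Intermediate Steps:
R(z, n) = ¼ - n/8 + z/8 (R(z, n) = ¼ - (n - z)/8 = ¼ + (-n/8 + z/8) = ¼ - n/8 + z/8)
C(X) = √(-1 + X)
L(D) = √(-1 + D)/D
N(1)*(143 + L(R(-1, -1))) = (5*1)*(143 + √(-1 + (¼ - ⅛*(-1) + (⅛)*(-1)))/(¼ - ⅛*(-1) + (⅛)*(-1))) = 5*(143 + √(-1 + (¼ + ⅛ - ⅛))/(¼ + ⅛ - ⅛)) = 5*(143 + √(-1 + ¼)/(¼)) = 5*(143 + 4*√(-¾)) = 5*(143 + 4*(I*√3/2)) = 5*(143 + 2*I*√3) = 715 + 10*I*√3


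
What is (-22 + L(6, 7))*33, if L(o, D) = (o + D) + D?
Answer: -66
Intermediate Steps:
L(o, D) = o + 2*D (L(o, D) = (D + o) + D = o + 2*D)
(-22 + L(6, 7))*33 = (-22 + (6 + 2*7))*33 = (-22 + (6 + 14))*33 = (-22 + 20)*33 = -2*33 = -66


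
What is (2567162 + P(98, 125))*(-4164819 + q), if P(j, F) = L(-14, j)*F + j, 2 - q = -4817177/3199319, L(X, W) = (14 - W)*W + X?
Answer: -20473340186401703460/3199319 ≈ -6.3993e+12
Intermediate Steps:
L(X, W) = X + W*(14 - W) (L(X, W) = W*(14 - W) + X = X + W*(14 - W))
q = 11215815/3199319 (q = 2 - (-4817177)/3199319 = 2 - 1*(-4817177/3199319) = 2 + 4817177/3199319 = 11215815/3199319 ≈ 3.5057)
P(j, F) = j + F*(-14 - j² + 14*j) (P(j, F) = (-14 - j² + 14*j)*F + j = F*(-14 - j² + 14*j) + j = j + F*(-14 - j² + 14*j))
(2567162 + P(98, 125))*(-4164819 + q) = (2567162 + (98 - 1*125*(14 + 98² - 14*98)))*(-4164819 + 11215815/3199319) = (2567162 + (98 - 1*125*(14 + 9604 - 1372)))*(-13324573342446/3199319) = (2567162 + (98 - 1*125*8246))*(-13324573342446/3199319) = (2567162 + (98 - 1030750))*(-13324573342446/3199319) = (2567162 - 1030652)*(-13324573342446/3199319) = 1536510*(-13324573342446/3199319) = -20473340186401703460/3199319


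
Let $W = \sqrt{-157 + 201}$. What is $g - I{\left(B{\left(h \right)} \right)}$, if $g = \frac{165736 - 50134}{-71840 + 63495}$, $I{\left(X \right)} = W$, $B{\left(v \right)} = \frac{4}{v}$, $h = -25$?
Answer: $- \frac{115602}{8345} - 2 \sqrt{11} \approx -20.486$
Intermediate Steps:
$W = 2 \sqrt{11}$ ($W = \sqrt{44} = 2 \sqrt{11} \approx 6.6332$)
$I{\left(X \right)} = 2 \sqrt{11}$
$g = - \frac{115602}{8345}$ ($g = \frac{115602}{-8345} = 115602 \left(- \frac{1}{8345}\right) = - \frac{115602}{8345} \approx -13.853$)
$g - I{\left(B{\left(h \right)} \right)} = - \frac{115602}{8345} - 2 \sqrt{11}$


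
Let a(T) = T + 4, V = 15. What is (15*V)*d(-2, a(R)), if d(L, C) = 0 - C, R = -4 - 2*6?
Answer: 2700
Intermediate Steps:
R = -16 (R = -4 - 12 = -16)
a(T) = 4 + T
d(L, C) = -C
(15*V)*d(-2, a(R)) = (15*15)*(-(4 - 16)) = 225*(-1*(-12)) = 225*12 = 2700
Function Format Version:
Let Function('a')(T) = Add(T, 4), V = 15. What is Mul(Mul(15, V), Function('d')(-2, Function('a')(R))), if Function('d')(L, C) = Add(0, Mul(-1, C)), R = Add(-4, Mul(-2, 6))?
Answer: 2700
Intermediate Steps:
R = -16 (R = Add(-4, -12) = -16)
Function('a')(T) = Add(4, T)
Function('d')(L, C) = Mul(-1, C)
Mul(Mul(15, V), Function('d')(-2, Function('a')(R))) = Mul(Mul(15, 15), Mul(-1, Add(4, -16))) = Mul(225, Mul(-1, -12)) = Mul(225, 12) = 2700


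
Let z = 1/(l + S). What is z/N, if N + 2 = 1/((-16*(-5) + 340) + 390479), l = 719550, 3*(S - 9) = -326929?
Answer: -390899/477351697052 ≈ -8.1889e-7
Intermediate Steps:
S = -326902/3 (S = 9 + (⅓)*(-326929) = 9 - 326929/3 = -326902/3 ≈ -1.0897e+5)
N = -781797/390899 (N = -2 + 1/((-16*(-5) + 340) + 390479) = -2 + 1/((80 + 340) + 390479) = -2 + 1/(420 + 390479) = -2 + 1/390899 = -781797/390899 ≈ -2.0000)
z = 3/1831748 (z = 1/(719550 - 326902/3) = 1/(1831748/3) = 3/1831748 ≈ 1.6378e-6)
z/N = 3/(1831748*(-781797/390899)) = (3/1831748)*(-390899/781797) = -390899/477351697052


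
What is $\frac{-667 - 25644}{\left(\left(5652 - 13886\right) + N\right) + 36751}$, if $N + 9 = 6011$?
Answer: $- \frac{26311}{34519} \approx -0.76222$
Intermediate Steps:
$N = 6002$ ($N = -9 + 6011 = 6002$)
$\frac{-667 - 25644}{\left(\left(5652 - 13886\right) + N\right) + 36751} = \frac{-667 - 25644}{\left(\left(5652 - 13886\right) + 6002\right) + 36751} = - \frac{26311}{\left(-8234 + 6002\right) + 36751} = - \frac{26311}{-2232 + 36751} = - \frac{26311}{34519}$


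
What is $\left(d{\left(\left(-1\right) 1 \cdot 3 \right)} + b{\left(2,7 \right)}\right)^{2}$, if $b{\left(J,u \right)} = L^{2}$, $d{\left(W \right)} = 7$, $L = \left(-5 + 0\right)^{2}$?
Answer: $399424$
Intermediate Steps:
$L = 25$ ($L = \left(-5\right)^{2} = 25$)
$b{\left(J,u \right)} = 625$ ($b{\left(J,u \right)} = 25^{2} = 625$)
$\left(d{\left(\left(-1\right) 1 \cdot 3 \right)} + b{\left(2,7 \right)}\right)^{2} = \left(7 + 625\right)^{2} = 632^{2} = 399424$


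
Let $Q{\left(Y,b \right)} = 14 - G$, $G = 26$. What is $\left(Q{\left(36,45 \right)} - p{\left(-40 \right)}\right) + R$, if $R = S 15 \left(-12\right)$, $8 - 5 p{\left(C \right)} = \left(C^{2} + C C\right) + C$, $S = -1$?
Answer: $\frac{3992}{5} \approx 798.4$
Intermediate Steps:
$p{\left(C \right)} = \frac{8}{5} - \frac{2 C^{2}}{5} - \frac{C}{5}$ ($p{\left(C \right)} = \frac{8}{5} - \frac{\left(C^{2} + C C\right) + C}{5} = \frac{8}{5} - \frac{\left(C^{2} + C^{2}\right) + C}{5} = \frac{8}{5} - \frac{2 C^{2} + C}{5} = \frac{8}{5} - \frac{C + 2 C^{2}}{5} = \frac{8}{5} - \left(\frac{C}{5} + \frac{2 C^{2}}{5}\right) = \frac{8}{5} - \frac{2 C^{2}}{5} - \frac{C}{5}$)
$Q{\left(Y,b \right)} = -12$ ($Q{\left(Y,b \right)} = 14 - 26 = -12$)
$R = 180$ ($R = \left(-1\right) 15 \left(-12\right) = \left(-15\right) \left(-12\right) = 180$)
$\left(Q{\left(36,45 \right)} - p{\left(-40 \right)}\right) + R = \left(-12 - \left(\frac{8}{5} - \frac{2 \left(-40\right)^{2}}{5} - -8\right)\right) + 180 = \left(-12 - \left(\frac{8}{5} - 640 + 8\right)\right) + 180 = \left(-12 - - \frac{3152}{5}\right) + 180 = \left(-12 + \frac{3152}{5}\right) + 180 = \frac{3092}{5} + 180 = \frac{3992}{5}$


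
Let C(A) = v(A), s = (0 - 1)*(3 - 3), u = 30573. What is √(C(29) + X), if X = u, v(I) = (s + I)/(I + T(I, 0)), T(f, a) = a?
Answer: √30574 ≈ 174.85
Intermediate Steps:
s = 0 (s = -1*0 = 0)
v(I) = 1 (v(I) = (0 + I)/(I + 0) = I/I = 1)
C(A) = 1
X = 30573
√(C(29) + X) = √(1 + 30573) = √30574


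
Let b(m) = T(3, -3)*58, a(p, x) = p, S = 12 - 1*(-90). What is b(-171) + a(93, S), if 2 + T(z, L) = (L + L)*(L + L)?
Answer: 2065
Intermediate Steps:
S = 102 (S = 12 + 90 = 102)
T(z, L) = -2 + 4*L**2 (T(z, L) = -2 + (L + L)*(L + L) = -2 + (2*L)*(2*L) = -2 + 4*L**2)
b(m) = 1972 (b(m) = (-2 + 4*(-3)**2)*58 = (-2 + 4*9)*58 = (-2 + 36)*58 = 34*58 = 1972)
b(-171) + a(93, S) = 1972 + 93 = 2065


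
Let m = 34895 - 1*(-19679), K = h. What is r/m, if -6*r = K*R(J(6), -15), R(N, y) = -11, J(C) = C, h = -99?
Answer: -363/109148 ≈ -0.0033258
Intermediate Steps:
K = -99
m = 54574 (m = 34895 + 19679 = 54574)
r = -363/2 (r = -(-33)*(-11)/2 = -1/6*1089 = -363/2 ≈ -181.50)
r/m = -363/2/54574 = -363/2*1/54574 = -363/109148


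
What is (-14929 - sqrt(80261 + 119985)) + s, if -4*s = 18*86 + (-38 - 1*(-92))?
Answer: -30659/2 - sqrt(200246) ≈ -15777.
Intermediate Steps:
s = -801/2 (s = -(18*86 + (-38 - 1*(-92)))/4 = -(1548 + (-38 + 92))/4 = -(1548 + 54)/4 = -1/4*1602 = -801/2 ≈ -400.50)
(-14929 - sqrt(80261 + 119985)) + s = (-14929 - sqrt(80261 + 119985)) - 801/2 = (-14929 - sqrt(200246)) - 801/2 = -30659/2 - sqrt(200246)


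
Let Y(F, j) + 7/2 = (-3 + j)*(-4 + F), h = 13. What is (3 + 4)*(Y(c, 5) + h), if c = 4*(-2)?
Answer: -203/2 ≈ -101.50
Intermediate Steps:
c = -8
Y(F, j) = -7/2 + (-4 + F)*(-3 + j) (Y(F, j) = -7/2 + (-3 + j)*(-4 + F) = -7/2 + (-4 + F)*(-3 + j))
(3 + 4)*(Y(c, 5) + h) = (3 + 4)*((17/2 - 4*5 - 3*(-8) - 8*5) + 13) = 7*((17/2 - 20 + 24 - 40) + 13) = 7*(-55/2 + 13) = 7*(-29/2) = -203/2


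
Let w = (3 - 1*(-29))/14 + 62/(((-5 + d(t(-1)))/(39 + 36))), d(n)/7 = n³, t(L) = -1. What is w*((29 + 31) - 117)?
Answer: 307401/14 ≈ 21957.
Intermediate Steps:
d(n) = 7*n³
w = -5393/14 (w = (3 - 1*(-29))/14 + 62/(((-5 + 7*(-1)³)/(39 + 36))) = (3 + 29)*(1/14) + 62/(((-5 + 7*(-1))/75)) = 32*(1/14) + 62/(((-5 - 7)*(1/75))) = 16/7 + 62/((-12*1/75)) = 16/7 + 62/(-4/25) = 16/7 + 62*(-25/4) = 16/7 - 775/2 = -5393/14 ≈ -385.21)
w*((29 + 31) - 117) = -5393*((29 + 31) - 117)/14 = -5393*(60 - 117)/14 = -5393/14*(-57) = 307401/14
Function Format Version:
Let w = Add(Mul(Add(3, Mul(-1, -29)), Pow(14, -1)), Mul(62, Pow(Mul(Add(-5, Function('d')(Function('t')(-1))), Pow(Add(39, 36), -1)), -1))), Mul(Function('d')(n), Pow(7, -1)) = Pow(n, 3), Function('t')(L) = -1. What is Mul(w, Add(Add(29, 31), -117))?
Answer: Rational(307401, 14) ≈ 21957.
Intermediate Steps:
Function('d')(n) = Mul(7, Pow(n, 3))
w = Rational(-5393, 14) (w = Add(Mul(Add(3, Mul(-1, -29)), Pow(14, -1)), Mul(62, Pow(Mul(Add(-5, Mul(7, Pow(-1, 3))), Pow(Add(39, 36), -1)), -1))) = Add(Mul(Add(3, 29), Rational(1, 14)), Mul(62, Pow(Mul(Add(-5, Mul(7, -1)), Pow(75, -1)), -1))) = Add(Mul(32, Rational(1, 14)), Mul(62, Pow(Mul(Add(-5, -7), Rational(1, 75)), -1))) = Add(Rational(16, 7), Mul(62, Pow(Mul(-12, Rational(1, 75)), -1))) = Add(Rational(16, 7), Mul(62, Pow(Rational(-4, 25), -1))) = Add(Rational(16, 7), Mul(62, Rational(-25, 4))) = Add(Rational(16, 7), Rational(-775, 2)) = Rational(-5393, 14) ≈ -385.21)
Mul(w, Add(Add(29, 31), -117)) = Mul(Rational(-5393, 14), Add(Add(29, 31), -117)) = Mul(Rational(-5393, 14), Add(60, -117)) = Mul(Rational(-5393, 14), -57) = Rational(307401, 14)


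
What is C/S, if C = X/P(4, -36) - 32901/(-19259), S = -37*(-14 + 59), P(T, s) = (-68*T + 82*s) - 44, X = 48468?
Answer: 22942354/2910901555 ≈ 0.0078815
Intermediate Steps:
P(T, s) = -44 - 68*T + 82*s
S = -1665 (S = -37*45 = -1665)
C = -206481186/15734603 (C = 48468/(-44 - 68*4 + 82*(-36)) - 32901/(-19259) = 48468/(-44 - 272 - 2952) - 32901*(-1/19259) = 48468/(-3268) + 32901/19259 = 48468*(-1/3268) + 32901/19259 = -12117/817 + 32901/19259 = -206481186/15734603 ≈ -13.123)
C/S = -206481186/15734603/(-1665) = -206481186/15734603*(-1/1665) = 22942354/2910901555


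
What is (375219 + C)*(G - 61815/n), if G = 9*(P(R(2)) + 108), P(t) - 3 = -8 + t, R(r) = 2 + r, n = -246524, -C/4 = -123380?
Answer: 206294608847553/246524 ≈ 8.3681e+8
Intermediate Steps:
C = 493520 (C = -4*(-123380) = 493520)
P(t) = -5 + t (P(t) = 3 + (-8 + t) = -5 + t)
G = 963 (G = 9*((-5 + (2 + 2)) + 108) = 9*((-5 + 4) + 108) = 9*(-1 + 108) = 9*107 = 963)
(375219 + C)*(G - 61815/n) = (375219 + 493520)*(963 - 61815/(-246524)) = 868739*(963 - 61815*(-1/246524)) = 868739*(963 + 61815/246524) = 868739*(237464427/246524) = 206294608847553/246524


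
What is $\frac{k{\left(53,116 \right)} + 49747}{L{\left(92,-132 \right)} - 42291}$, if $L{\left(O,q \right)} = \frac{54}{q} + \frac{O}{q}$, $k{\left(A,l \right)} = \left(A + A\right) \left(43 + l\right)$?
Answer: $- \frac{4395666}{2791279} \approx -1.5748$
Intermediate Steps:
$k{\left(A,l \right)} = 2 A \left(43 + l\right)$
$\frac{k{\left(53,116 \right)} + 49747}{L{\left(92,-132 \right)} - 42291} = \frac{2 \cdot 53 \left(43 + 116\right) + 49747}{\frac{54 + 92}{-132} - 42291} = \frac{2 \cdot 53 \cdot 159 + 49747}{\left(- \frac{1}{132}\right) 146 - 42291} = \frac{16854 + 49747}{- \frac{73}{66} - 42291} = \frac{66601}{- \frac{2791279}{66}} = 66601 \left(- \frac{66}{2791279}\right) = - \frac{4395666}{2791279}$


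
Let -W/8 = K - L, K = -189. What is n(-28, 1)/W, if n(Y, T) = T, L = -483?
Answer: -1/2352 ≈ -0.00042517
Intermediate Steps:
W = -2352 (W = -8*(-189 - 1*(-483)) = -8*(-189 + 483) = -8*294 = -2352)
n(-28, 1)/W = 1/(-2352) = 1*(-1/2352) = -1/2352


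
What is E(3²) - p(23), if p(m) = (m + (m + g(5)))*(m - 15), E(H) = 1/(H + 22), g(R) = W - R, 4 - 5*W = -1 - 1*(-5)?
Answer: -10167/31 ≈ -327.97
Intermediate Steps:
W = 0 (W = ⅘ - (-1 - 1*(-5))/5 = ⅘ - (-1 + 5)/5 = ⅘ - ⅕*4 = ⅘ - ⅘ = 0)
g(R) = -R (g(R) = 0 - R = -R)
E(H) = 1/(22 + H)
p(m) = (-15 + m)*(-5 + 2*m) (p(m) = (m + (m - 1*5))*(m - 15) = (m + (m - 5))*(-15 + m) = (m + (-5 + m))*(-15 + m) = (-5 + 2*m)*(-15 + m) = (-15 + m)*(-5 + 2*m))
E(3²) - p(23) = 1/(22 + 3²) - (75 - 35*23 + 2*23²) = 1/(22 + 9) - (75 - 805 + 2*529) = 1/31 - (75 - 805 + 1058) = 1/31 - 1*328 = 1/31 - 328 = -10167/31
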